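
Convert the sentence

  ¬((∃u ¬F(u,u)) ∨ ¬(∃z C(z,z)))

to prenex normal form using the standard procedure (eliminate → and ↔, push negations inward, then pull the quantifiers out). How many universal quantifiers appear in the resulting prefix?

1

Drive negations inward (¬∀x A ≡ ∃x ¬A, ¬∃x A ≡ ∀x ¬A, De Morgan for ∧/∨):
  (∀u F(u,u)) ∧ (∃z C(z,z))
Pull the quantifiers to the front (each side's bound variable is not free in the other side):
  ∀u ∃z (F(u,u) ∧ C(z,z))
The prefix is ∀u ∃z: 1 universal, 1 existential.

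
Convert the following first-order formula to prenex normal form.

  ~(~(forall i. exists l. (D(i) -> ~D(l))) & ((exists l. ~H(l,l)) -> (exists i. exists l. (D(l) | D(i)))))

forall i. exists l. exists s. forall x. forall b. (~D(i) | ~D(l) | ~H(s,s) & ~D(b) & ~D(x))

First replace A → B with ¬A ∨ B.
  ~(~(forall i. exists l. (~D(i) | ~D(l))) & (~(exists l. ~H(l,l)) | (exists i. exists l. (D(l) | D(i)))))
Move each ¬ inward, flipping quantifiers it crosses:
  (forall i. exists l. (~D(i) | ~D(l))) | (exists l. ~H(l,l)) & (forall i. forall l. (~D(l) & ~D(i)))
Standardize variables apart so no two quantifiers bind the same name: l↦s, i↦x, l↦b.
  (forall i. exists l. (~D(i) | ~D(l))) | (exists s. ~H(s,s)) & (forall x. forall b. (~D(b) & ~D(x)))
Finally move all quantifiers to the prefix:
  forall i. exists l. exists s. forall x. forall b. (~D(i) | ~D(l) | ~H(s,s) & ~D(b) & ~D(x))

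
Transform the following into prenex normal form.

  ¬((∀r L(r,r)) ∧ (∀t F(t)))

∃r ∃t (¬L(r,r) ∨ ¬F(t))

Move each ¬ inward, flipping quantifiers it crosses:
  (∃r ¬L(r,r)) ∨ (∃t ¬F(t))
Finally move all quantifiers to the prefix:
  ∃r ∃t (¬L(r,r) ∨ ¬F(t))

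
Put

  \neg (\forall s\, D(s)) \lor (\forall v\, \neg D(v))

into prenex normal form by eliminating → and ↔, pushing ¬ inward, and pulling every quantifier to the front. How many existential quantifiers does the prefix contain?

1

Drive negations inward (¬∀x A ≡ ∃x ¬A, ¬∃x A ≡ ∀x ¬A, De Morgan for ∧/∨):
  (\exists s\, \neg D(s)) \lor (\forall v\, \neg D(v))
All bound variables are already distinct, so no renaming is needed.
Extract every quantifier outward, since the variables are now distinct and don't occur free across branches:
  \exists s\, \forall v\, (\neg D(s) \lor \neg D(v))
The prefix is \exists s \forall v: 1 universal, 1 existential.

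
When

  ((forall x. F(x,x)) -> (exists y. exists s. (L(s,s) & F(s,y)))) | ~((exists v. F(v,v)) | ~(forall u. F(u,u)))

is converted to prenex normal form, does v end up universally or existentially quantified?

First replace A → B with ¬A ∨ B.
  ~(forall x. F(x,x)) | (exists y. exists s. (L(s,s) & F(s,y))) | ~((exists v. F(v,v)) | ~(forall u. F(u,u)))
Move each ¬ inward, flipping quantifiers it crosses:
  (exists x. ~F(x,x)) | (exists y. exists s. (L(s,s) & F(s,y))) | (forall v. ~F(v,v)) & (forall u. F(u,u))
Extract every quantifier outward, since the variables are now distinct and don't occur free across branches:
  exists x. exists y. exists s. forall v. forall u. (~F(x,x) | L(s,s) & F(s,y) | ~F(v,v) & F(u,u))
The quantifier exists v sits under an odd number of negations (counting the antecedent side of each →), so it flips to forall v.

universal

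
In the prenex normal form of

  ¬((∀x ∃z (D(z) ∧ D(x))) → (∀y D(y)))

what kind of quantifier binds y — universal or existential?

Rewrite implications/biconditionals: A → B as ¬A ∨ B.
  ¬(¬(∀x ∃z (D(z) ∧ D(x))) ∨ (∀y D(y)))
Move each ¬ inward, flipping quantifiers it crosses:
  (∀x ∃z (D(z) ∧ D(x))) ∧ (∃y ¬D(y))
All bound variables are already distinct, so no renaming is needed.
Finally move all quantifiers to the prefix:
  ∀x ∃z ∃y (D(z) ∧ D(x) ∧ ¬D(y))
The quantifier ∀y sits under an odd number of negations (counting the antecedent side of each →), so it flips to ∃y.

existential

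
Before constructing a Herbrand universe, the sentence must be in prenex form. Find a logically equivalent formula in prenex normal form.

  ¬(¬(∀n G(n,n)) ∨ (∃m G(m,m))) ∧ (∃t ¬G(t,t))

Drive negations inward (¬∀x A ≡ ∃x ¬A, ¬∃x A ≡ ∀x ¬A, De Morgan for ∧/∨):
  (∀n G(n,n)) ∧ (∀m ¬G(m,m)) ∧ (∃t ¬G(t,t))
All bound variables are already distinct, so no renaming is needed.
Extract every quantifier outward, since the variables are now distinct and don't occur free across branches:
  ∀n ∀m ∃t (G(n,n) ∧ ¬G(m,m) ∧ ¬G(t,t))

∀n ∀m ∃t (G(n,n) ∧ ¬G(m,m) ∧ ¬G(t,t))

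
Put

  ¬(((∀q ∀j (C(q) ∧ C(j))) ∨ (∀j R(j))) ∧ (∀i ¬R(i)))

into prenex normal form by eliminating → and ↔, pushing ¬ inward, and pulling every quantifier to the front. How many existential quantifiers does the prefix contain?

4

Move each ¬ inward, flipping quantifiers it crosses:
  (∃q ∃j (¬C(q) ∨ ¬C(j))) ∧ (∃j ¬R(j)) ∨ (∃i R(i))
Rename bound variables to avoid capture: j↦a.
  (∃q ∃j (¬C(q) ∨ ¬C(j))) ∧ (∃a ¬R(a)) ∨ (∃i R(i))
Pull the quantifiers to the front (each side's bound variable is not free in the other side):
  ∃q ∃j ∃a ∃i ((¬C(q) ∨ ¬C(j)) ∧ ¬R(a) ∨ R(i))
The prefix is ∃q ∃j ∃a ∃i: 0 universal, 4 existential.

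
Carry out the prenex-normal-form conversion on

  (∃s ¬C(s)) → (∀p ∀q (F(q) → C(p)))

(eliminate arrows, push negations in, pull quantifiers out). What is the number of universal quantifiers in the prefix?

Rewrite implications/biconditionals: A → B as ¬A ∨ B.
  ¬(∃s ¬C(s)) ∨ (∀p ∀q (¬F(q) ∨ C(p)))
Drive negations inward (¬∀x A ≡ ∃x ¬A, ¬∃x A ≡ ∀x ¬A, De Morgan for ∧/∨):
  (∀s C(s)) ∨ (∀p ∀q (¬F(q) ∨ C(p)))
Pull the quantifiers to the front (each side's bound variable is not free in the other side):
  ∀s ∀p ∀q (C(s) ∨ ¬F(q) ∨ C(p))
The prefix is ∀s ∀p ∀q: 3 universal, 0 existential.

3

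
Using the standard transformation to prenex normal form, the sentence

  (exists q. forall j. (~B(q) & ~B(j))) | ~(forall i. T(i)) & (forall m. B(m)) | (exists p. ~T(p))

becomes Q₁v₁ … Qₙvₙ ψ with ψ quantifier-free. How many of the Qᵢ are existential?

3

Drive negations inward (¬∀x A ≡ ∃x ¬A, ¬∃x A ≡ ∀x ¬A, De Morgan for ∧/∨):
  (exists q. forall j. (~B(q) & ~B(j))) | (exists i. ~T(i)) & (forall m. B(m)) | (exists p. ~T(p))
All bound variables are already distinct, so no renaming is needed.
Finally move all quantifiers to the prefix:
  exists q. forall j. exists i. forall m. exists p. (~B(q) & ~B(j) | ~T(i) & B(m) | ~T(p))
The prefix is exists q forall j exists i forall m exists p: 2 universal, 3 existential.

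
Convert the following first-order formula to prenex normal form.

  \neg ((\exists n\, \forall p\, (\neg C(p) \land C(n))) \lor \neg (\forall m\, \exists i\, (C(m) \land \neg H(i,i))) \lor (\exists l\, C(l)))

\forall n\, \exists p\, \forall m\, \exists i\, \forall l\, ((C(p) \lor \neg C(n)) \land C(m) \land \neg H(i,i) \land \neg C(l))

Push ¬ through the quantifiers and connectives to reach negation normal form:
  (\forall n\, \exists p\, (C(p) \lor \neg C(n))) \land (\forall m\, \exists i\, (C(m) \land \neg H(i,i))) \land (\forall l\, \neg C(l))
All bound variables are already distinct, so no renaming is needed.
Pull the quantifiers to the front (each side's bound variable is not free in the other side):
  \forall n\, \exists p\, \forall m\, \exists i\, \forall l\, ((C(p) \lor \neg C(n)) \land C(m) \land \neg H(i,i) \land \neg C(l))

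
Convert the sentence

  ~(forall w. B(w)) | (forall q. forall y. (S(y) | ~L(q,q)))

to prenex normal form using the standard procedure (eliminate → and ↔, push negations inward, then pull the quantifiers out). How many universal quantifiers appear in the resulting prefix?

Push ¬ through the quantifiers and connectives to reach negation normal form:
  (exists w. ~B(w)) | (forall q. forall y. (S(y) | ~L(q,q)))
All bound variables are already distinct, so no renaming is needed.
Pull the quantifiers to the front (each side's bound variable is not free in the other side):
  exists w. forall q. forall y. (~B(w) | S(y) | ~L(q,q))
The prefix is exists w forall q forall y: 2 universal, 1 existential.

2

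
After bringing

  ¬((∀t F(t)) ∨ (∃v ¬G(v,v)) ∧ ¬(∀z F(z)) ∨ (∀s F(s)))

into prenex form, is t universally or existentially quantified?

Drive negations inward (¬∀x A ≡ ∃x ¬A, ¬∃x A ≡ ∀x ¬A, De Morgan for ∧/∨):
  (∃t ¬F(t)) ∧ ((∀v G(v,v)) ∨ (∀z F(z))) ∧ (∃s ¬F(s))
All bound variables are already distinct, so no renaming is needed.
Extract every quantifier outward, since the variables are now distinct and don't occur free across branches:
  ∃t ∀v ∀z ∃s (¬F(t) ∧ (G(v,v) ∨ F(z)) ∧ ¬F(s))
The quantifier ∀t sits under an odd number of negations, so it flips to ∃t.

existential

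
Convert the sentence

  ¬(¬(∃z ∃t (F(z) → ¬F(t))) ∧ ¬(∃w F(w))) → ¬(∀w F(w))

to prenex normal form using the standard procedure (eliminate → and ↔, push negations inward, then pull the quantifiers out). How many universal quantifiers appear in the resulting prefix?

3

Eliminate → and ↔ using ¬ and ∨.
  ¬¬(¬(∃z ∃t (¬F(z) ∨ ¬F(t))) ∧ ¬(∃w F(w))) ∨ ¬(∀w F(w))
Move each ¬ inward, flipping quantifiers it crosses:
  (∀z ∀t (F(z) ∧ F(t))) ∧ (∀w ¬F(w)) ∨ (∃w ¬F(w))
Standardize variables apart so no two quantifiers bind the same name: w↦y.
  (∀z ∀t (F(z) ∧ F(t))) ∧ (∀w ¬F(w)) ∨ (∃y ¬F(y))
Pull the quantifiers to the front (each side's bound variable is not free in the other side):
  ∀z ∀t ∀w ∃y (F(z) ∧ F(t) ∧ ¬F(w) ∨ ¬F(y))
The prefix is ∀z ∀t ∀w ∃y: 3 universal, 1 existential.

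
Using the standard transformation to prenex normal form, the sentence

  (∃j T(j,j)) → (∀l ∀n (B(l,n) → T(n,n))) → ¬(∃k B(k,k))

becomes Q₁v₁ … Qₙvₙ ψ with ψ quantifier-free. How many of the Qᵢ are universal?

2

First replace A → B with ¬A ∨ B.
  ¬(∃j T(j,j)) ∨ ¬(∀l ∀n (¬B(l,n) ∨ T(n,n))) ∨ ¬(∃k B(k,k))
Push ¬ through the quantifiers and connectives to reach negation normal form:
  (∀j ¬T(j,j)) ∨ (∃l ∃n (B(l,n) ∧ ¬T(n,n))) ∨ (∀k ¬B(k,k))
All bound variables are already distinct, so no renaming is needed.
Pull the quantifiers to the front (each side's bound variable is not free in the other side):
  ∀j ∃l ∃n ∀k (¬T(j,j) ∨ B(l,n) ∧ ¬T(n,n) ∨ ¬B(k,k))
The prefix is ∀j ∃l ∃n ∀k: 2 universal, 2 existential.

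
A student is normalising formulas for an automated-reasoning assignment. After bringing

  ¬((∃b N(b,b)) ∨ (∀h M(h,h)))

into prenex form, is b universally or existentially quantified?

Move each ¬ inward, flipping quantifiers it crosses:
  (∀b ¬N(b,b)) ∧ (∃h ¬M(h,h))
All bound variables are already distinct, so no renaming is needed.
Extract every quantifier outward, since the variables are now distinct and don't occur free across branches:
  ∀b ∃h (¬N(b,b) ∧ ¬M(h,h))
The quantifier ∃b sits under an odd number of negations, so it flips to ∀b.

universal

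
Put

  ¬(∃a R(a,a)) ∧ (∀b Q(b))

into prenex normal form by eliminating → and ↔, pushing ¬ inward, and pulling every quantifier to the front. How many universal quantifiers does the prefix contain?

2

Move each ¬ inward, flipping quantifiers it crosses:
  (∀a ¬R(a,a)) ∧ (∀b Q(b))
Extract every quantifier outward, since the variables are now distinct and don't occur free across branches:
  ∀a ∀b (¬R(a,a) ∧ Q(b))
The prefix is ∀a ∀b: 2 universal, 0 existential.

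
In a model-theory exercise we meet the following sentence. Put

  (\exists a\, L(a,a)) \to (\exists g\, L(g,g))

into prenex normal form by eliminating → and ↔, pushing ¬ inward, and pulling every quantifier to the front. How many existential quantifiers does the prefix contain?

1

Eliminate → and ↔ using ¬ and ∨.
  \neg (\exists a\, L(a,a)) \lor (\exists g\, L(g,g))
Push ¬ through the quantifiers and connectives to reach negation normal form:
  (\forall a\, \neg L(a,a)) \lor (\exists g\, L(g,g))
All bound variables are already distinct, so no renaming is needed.
Pull the quantifiers to the front (each side's bound variable is not free in the other side):
  \forall a\, \exists g\, (\neg L(a,a) \lor L(g,g))
The prefix is \forall a \exists g: 1 universal, 1 existential.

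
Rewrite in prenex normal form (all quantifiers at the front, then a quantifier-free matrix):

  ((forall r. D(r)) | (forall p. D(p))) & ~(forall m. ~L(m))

Push ¬ through the quantifiers and connectives to reach negation normal form:
  ((forall r. D(r)) | (forall p. D(p))) & (exists m. L(m))
All bound variables are already distinct, so no renaming is needed.
Pull the quantifiers to the front (each side's bound variable is not free in the other side):
  forall r. forall p. exists m. ((D(r) | D(p)) & L(m))

forall r. forall p. exists m. ((D(r) | D(p)) & L(m))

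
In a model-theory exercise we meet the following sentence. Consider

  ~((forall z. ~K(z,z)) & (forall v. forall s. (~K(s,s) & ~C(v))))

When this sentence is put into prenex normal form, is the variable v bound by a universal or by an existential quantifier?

existential

Move each ¬ inward, flipping quantifiers it crosses:
  (exists z. K(z,z)) | (exists v. exists s. (K(s,s) | C(v)))
Pull the quantifiers to the front (each side's bound variable is not free in the other side):
  exists z. exists v. exists s. (K(z,z) | K(s,s) | C(v))
The quantifier forall v sits under an odd number of negations, so it flips to exists v.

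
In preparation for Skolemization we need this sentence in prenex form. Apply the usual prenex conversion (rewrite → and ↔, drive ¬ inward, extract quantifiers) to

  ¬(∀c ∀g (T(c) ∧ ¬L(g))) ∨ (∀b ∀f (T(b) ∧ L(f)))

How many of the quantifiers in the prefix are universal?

Drive negations inward (¬∀x A ≡ ∃x ¬A, ¬∃x A ≡ ∀x ¬A, De Morgan for ∧/∨):
  (∃c ∃g (¬T(c) ∨ L(g))) ∨ (∀b ∀f (T(b) ∧ L(f)))
Pull the quantifiers to the front (each side's bound variable is not free in the other side):
  ∃c ∃g ∀b ∀f (¬T(c) ∨ L(g) ∨ T(b) ∧ L(f))
The prefix is ∃c ∃g ∀b ∀f: 2 universal, 2 existential.

2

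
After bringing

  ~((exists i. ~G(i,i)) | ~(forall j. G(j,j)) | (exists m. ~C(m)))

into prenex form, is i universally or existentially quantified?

Drive negations inward (¬∀x A ≡ ∃x ¬A, ¬∃x A ≡ ∀x ¬A, De Morgan for ∧/∨):
  (forall i. G(i,i)) & (forall j. G(j,j)) & (forall m. C(m))
Pull the quantifiers to the front (each side's bound variable is not free in the other side):
  forall i. forall j. forall m. (G(i,i) & G(j,j) & C(m))
The quantifier exists i sits under an odd number of negations, so it flips to forall i.

universal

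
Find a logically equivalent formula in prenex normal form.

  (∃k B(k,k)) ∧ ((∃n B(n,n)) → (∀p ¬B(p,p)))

Eliminate → and ↔ using ¬ and ∨.
  (∃k B(k,k)) ∧ (¬(∃n B(n,n)) ∨ (∀p ¬B(p,p)))
Push ¬ through the quantifiers and connectives to reach negation normal form:
  (∃k B(k,k)) ∧ ((∀n ¬B(n,n)) ∨ (∀p ¬B(p,p)))
Finally move all quantifiers to the prefix:
  ∃k ∀n ∀p (B(k,k) ∧ (¬B(n,n) ∨ ¬B(p,p)))

∃k ∀n ∀p (B(k,k) ∧ (¬B(n,n) ∨ ¬B(p,p)))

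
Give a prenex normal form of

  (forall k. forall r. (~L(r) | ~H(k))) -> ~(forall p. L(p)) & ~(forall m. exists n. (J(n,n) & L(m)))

First replace A → B with ¬A ∨ B.
  ~(forall k. forall r. (~L(r) | ~H(k))) | ~(forall p. L(p)) & ~(forall m. exists n. (J(n,n) & L(m)))
Push ¬ through the quantifiers and connectives to reach negation normal form:
  (exists k. exists r. (L(r) & H(k))) | (exists p. ~L(p)) & (exists m. forall n. (~J(n,n) | ~L(m)))
All bound variables are already distinct, so no renaming is needed.
Finally move all quantifiers to the prefix:
  exists k. exists r. exists p. exists m. forall n. (L(r) & H(k) | ~L(p) & (~J(n,n) | ~L(m)))

exists k. exists r. exists p. exists m. forall n. (L(r) & H(k) | ~L(p) & (~J(n,n) | ~L(m)))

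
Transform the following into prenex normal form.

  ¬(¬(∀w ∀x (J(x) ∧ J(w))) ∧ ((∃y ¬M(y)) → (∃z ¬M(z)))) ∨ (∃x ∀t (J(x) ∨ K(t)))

∀w ∀x ∃y ∀z ∃q ∀t (J(x) ∧ J(w) ∨ ¬M(y) ∧ M(z) ∨ J(q) ∨ K(t))

Eliminate → and ↔ using ¬ and ∨.
  ¬(¬(∀w ∀x (J(x) ∧ J(w))) ∧ (¬(∃y ¬M(y)) ∨ (∃z ¬M(z)))) ∨ (∃x ∀t (J(x) ∨ K(t)))
Push ¬ through the quantifiers and connectives to reach negation normal form:
  (∀w ∀x (J(x) ∧ J(w))) ∨ (∃y ¬M(y)) ∧ (∀z M(z)) ∨ (∃x ∀t (J(x) ∨ K(t)))
Give each quantifier a distinct variable: x↦q.
  (∀w ∀x (J(x) ∧ J(w))) ∨ (∃y ¬M(y)) ∧ (∀z M(z)) ∨ (∃q ∀t (J(q) ∨ K(t)))
Pull the quantifiers to the front (each side's bound variable is not free in the other side):
  ∀w ∀x ∃y ∀z ∃q ∀t (J(x) ∧ J(w) ∨ ¬M(y) ∧ M(z) ∨ J(q) ∨ K(t))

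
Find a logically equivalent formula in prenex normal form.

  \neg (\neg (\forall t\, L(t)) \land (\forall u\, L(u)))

Move each ¬ inward, flipping quantifiers it crosses:
  (\forall t\, L(t)) \lor (\exists u\, \neg L(u))
Finally move all quantifiers to the prefix:
  \forall t\, \exists u\, (L(t) \lor \neg L(u))

\forall t\, \exists u\, (L(t) \lor \neg L(u))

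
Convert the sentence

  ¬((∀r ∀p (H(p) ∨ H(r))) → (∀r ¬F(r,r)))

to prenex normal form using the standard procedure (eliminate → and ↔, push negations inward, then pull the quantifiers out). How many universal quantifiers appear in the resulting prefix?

Rewrite implications/biconditionals: A → B as ¬A ∨ B.
  ¬(¬(∀r ∀p (H(p) ∨ H(r))) ∨ (∀r ¬F(r,r)))
Push ¬ through the quantifiers and connectives to reach negation normal form:
  (∀r ∀p (H(p) ∨ H(r))) ∧ (∃r F(r,r))
Standardize variables apart so no two quantifiers bind the same name: r↦u1.
  (∀r ∀p (H(p) ∨ H(r))) ∧ (∃u1 F(u1,u1))
Pull the quantifiers to the front (each side's bound variable is not free in the other side):
  ∀r ∀p ∃u1 ((H(p) ∨ H(r)) ∧ F(u1,u1))
The prefix is ∀r ∀p ∃u1: 2 universal, 1 existential.

2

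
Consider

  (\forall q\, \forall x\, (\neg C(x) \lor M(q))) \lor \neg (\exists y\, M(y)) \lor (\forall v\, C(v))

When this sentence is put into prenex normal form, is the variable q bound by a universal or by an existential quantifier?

universal

Move each ¬ inward, flipping quantifiers it crosses:
  (\forall q\, \forall x\, (\neg C(x) \lor M(q))) \lor (\forall y\, \neg M(y)) \lor (\forall v\, C(v))
All bound variables are already distinct, so no renaming is needed.
Finally move all quantifiers to the prefix:
  \forall q\, \forall x\, \forall y\, \forall v\, (\neg C(x) \lor M(q) \lor \neg M(y) \lor C(v))
The quantifier \forall q sits under an even number of negations, so it remains universal.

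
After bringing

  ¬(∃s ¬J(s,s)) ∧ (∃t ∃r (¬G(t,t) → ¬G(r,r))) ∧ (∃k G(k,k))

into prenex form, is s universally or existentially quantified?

universal

Rewrite implications/biconditionals: A → B as ¬A ∨ B.
  ¬(∃s ¬J(s,s)) ∧ (∃t ∃r (¬¬G(t,t) ∨ ¬G(r,r))) ∧ (∃k G(k,k))
Drive negations inward (¬∀x A ≡ ∃x ¬A, ¬∃x A ≡ ∀x ¬A, De Morgan for ∧/∨):
  (∀s J(s,s)) ∧ (∃t ∃r (G(t,t) ∨ ¬G(r,r))) ∧ (∃k G(k,k))
Finally move all quantifiers to the prefix:
  ∀s ∃t ∃r ∃k (J(s,s) ∧ (G(t,t) ∨ ¬G(r,r)) ∧ G(k,k))
The quantifier ∃s sits under an odd number of negations (counting the antecedent side of each →), so it flips to ∀s.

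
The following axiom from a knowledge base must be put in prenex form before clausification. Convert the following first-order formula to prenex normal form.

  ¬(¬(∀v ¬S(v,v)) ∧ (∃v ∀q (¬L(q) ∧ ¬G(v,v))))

∀v ∀z ∃q (¬S(v,v) ∨ L(q) ∨ G(z,z))

Move each ¬ inward, flipping quantifiers it crosses:
  (∀v ¬S(v,v)) ∨ (∀v ∃q (L(q) ∨ G(v,v)))
Rename bound variables to avoid capture: v↦z.
  (∀v ¬S(v,v)) ∨ (∀z ∃q (L(q) ∨ G(z,z)))
Pull the quantifiers to the front (each side's bound variable is not free in the other side):
  ∀v ∀z ∃q (¬S(v,v) ∨ L(q) ∨ G(z,z))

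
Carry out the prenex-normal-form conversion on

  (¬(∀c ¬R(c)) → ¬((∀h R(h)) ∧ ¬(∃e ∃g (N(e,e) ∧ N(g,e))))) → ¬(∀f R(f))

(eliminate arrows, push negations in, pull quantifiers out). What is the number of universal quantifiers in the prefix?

Eliminate → and ↔ using ¬ and ∨.
  ¬(¬¬(∀c ¬R(c)) ∨ ¬((∀h R(h)) ∧ ¬(∃e ∃g (N(e,e) ∧ N(g,e))))) ∨ ¬(∀f R(f))
Drive negations inward (¬∀x A ≡ ∃x ¬A, ¬∃x A ≡ ∀x ¬A, De Morgan for ∧/∨):
  (∃c R(c)) ∧ (∀h R(h)) ∧ (∀e ∀g (¬N(e,e) ∨ ¬N(g,e))) ∨ (∃f ¬R(f))
Finally move all quantifiers to the prefix:
  ∃c ∀h ∀e ∀g ∃f (R(c) ∧ R(h) ∧ (¬N(e,e) ∨ ¬N(g,e)) ∨ ¬R(f))
The prefix is ∃c ∀h ∀e ∀g ∃f: 3 universal, 2 existential.

3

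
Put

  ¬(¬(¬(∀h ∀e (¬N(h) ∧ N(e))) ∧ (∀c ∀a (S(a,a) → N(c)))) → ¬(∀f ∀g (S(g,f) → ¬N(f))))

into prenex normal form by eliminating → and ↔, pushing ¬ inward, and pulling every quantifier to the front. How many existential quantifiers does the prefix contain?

First replace A → B with ¬A ∨ B.
  ¬(¬¬(¬(∀h ∀e (¬N(h) ∧ N(e))) ∧ (∀c ∀a (¬S(a,a) ∨ N(c)))) ∨ ¬(∀f ∀g (¬S(g,f) ∨ ¬N(f))))
Drive negations inward (¬∀x A ≡ ∃x ¬A, ¬∃x A ≡ ∀x ¬A, De Morgan for ∧/∨):
  ((∀h ∀e (¬N(h) ∧ N(e))) ∨ (∃c ∃a (S(a,a) ∧ ¬N(c)))) ∧ (∀f ∀g (¬S(g,f) ∨ ¬N(f)))
All bound variables are already distinct, so no renaming is needed.
Finally move all quantifiers to the prefix:
  ∀h ∀e ∃c ∃a ∀f ∀g ((¬N(h) ∧ N(e) ∨ S(a,a) ∧ ¬N(c)) ∧ (¬S(g,f) ∨ ¬N(f)))
The prefix is ∀h ∀e ∃c ∃a ∀f ∀g: 4 universal, 2 existential.

2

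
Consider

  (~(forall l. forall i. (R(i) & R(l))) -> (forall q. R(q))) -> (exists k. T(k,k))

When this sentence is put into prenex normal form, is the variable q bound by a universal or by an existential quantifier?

Eliminate → and ↔ using ¬ and ∨.
  ~(~~(forall l. forall i. (R(i) & R(l))) | (forall q. R(q))) | (exists k. T(k,k))
Drive negations inward (¬∀x A ≡ ∃x ¬A, ¬∃x A ≡ ∀x ¬A, De Morgan for ∧/∨):
  (exists l. exists i. (~R(i) | ~R(l))) & (exists q. ~R(q)) | (exists k. T(k,k))
All bound variables are already distinct, so no renaming is needed.
Extract every quantifier outward, since the variables are now distinct and don't occur free across branches:
  exists l. exists i. exists q. exists k. ((~R(i) | ~R(l)) & ~R(q) | T(k,k))
The quantifier forall q sits under an odd number of negations (counting the antecedent side of each →), so it flips to exists q.

existential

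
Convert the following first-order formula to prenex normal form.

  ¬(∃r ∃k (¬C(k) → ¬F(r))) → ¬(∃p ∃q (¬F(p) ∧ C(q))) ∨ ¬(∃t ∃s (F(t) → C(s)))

∃r ∃k ∀p ∀q ∀t ∀s (C(k) ∨ ¬F(r) ∨ F(p) ∨ ¬C(q) ∨ F(t) ∧ ¬C(s))

Rewrite implications/biconditionals: A → B as ¬A ∨ B.
  ¬¬(∃r ∃k (¬¬C(k) ∨ ¬F(r))) ∨ ¬(∃p ∃q (¬F(p) ∧ C(q))) ∨ ¬(∃t ∃s (¬F(t) ∨ C(s)))
Push ¬ through the quantifiers and connectives to reach negation normal form:
  (∃r ∃k (C(k) ∨ ¬F(r))) ∨ (∀p ∀q (F(p) ∨ ¬C(q))) ∨ (∀t ∀s (F(t) ∧ ¬C(s)))
All bound variables are already distinct, so no renaming is needed.
Pull the quantifiers to the front (each side's bound variable is not free in the other side):
  ∃r ∃k ∀p ∀q ∀t ∀s (C(k) ∨ ¬F(r) ∨ F(p) ∨ ¬C(q) ∨ F(t) ∧ ¬C(s))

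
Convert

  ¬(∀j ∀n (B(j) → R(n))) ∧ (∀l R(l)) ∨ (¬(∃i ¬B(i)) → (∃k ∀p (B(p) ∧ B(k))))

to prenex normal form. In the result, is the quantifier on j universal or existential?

Eliminate → and ↔ using ¬ and ∨.
  ¬(∀j ∀n (¬B(j) ∨ R(n))) ∧ (∀l R(l)) ∨ ¬¬(∃i ¬B(i)) ∨ (∃k ∀p (B(p) ∧ B(k)))
Push ¬ through the quantifiers and connectives to reach negation normal form:
  (∃j ∃n (B(j) ∧ ¬R(n))) ∧ (∀l R(l)) ∨ (∃i ¬B(i)) ∨ (∃k ∀p (B(p) ∧ B(k)))
Extract every quantifier outward, since the variables are now distinct and don't occur free across branches:
  ∃j ∃n ∀l ∃i ∃k ∀p (B(j) ∧ ¬R(n) ∧ R(l) ∨ ¬B(i) ∨ B(p) ∧ B(k))
The quantifier ∀j sits under an odd number of negations (counting the antecedent side of each →), so it flips to ∃j.

existential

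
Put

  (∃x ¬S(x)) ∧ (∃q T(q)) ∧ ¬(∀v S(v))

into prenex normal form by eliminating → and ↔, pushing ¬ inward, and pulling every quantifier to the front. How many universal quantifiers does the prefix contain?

0

Drive negations inward (¬∀x A ≡ ∃x ¬A, ¬∃x A ≡ ∀x ¬A, De Morgan for ∧/∨):
  (∃x ¬S(x)) ∧ (∃q T(q)) ∧ (∃v ¬S(v))
All bound variables are already distinct, so no renaming is needed.
Extract every quantifier outward, since the variables are now distinct and don't occur free across branches:
  ∃x ∃q ∃v (¬S(x) ∧ T(q) ∧ ¬S(v))
The prefix is ∃x ∃q ∃v: 0 universal, 3 existential.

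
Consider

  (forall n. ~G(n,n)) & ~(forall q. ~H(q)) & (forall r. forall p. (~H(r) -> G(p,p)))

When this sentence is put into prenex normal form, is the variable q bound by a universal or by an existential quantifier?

existential

Rewrite implications/biconditionals: A → B as ¬A ∨ B.
  (forall n. ~G(n,n)) & ~(forall q. ~H(q)) & (forall r. forall p. (~~H(r) | G(p,p)))
Push ¬ through the quantifiers and connectives to reach negation normal form:
  (forall n. ~G(n,n)) & (exists q. H(q)) & (forall r. forall p. (H(r) | G(p,p)))
All bound variables are already distinct, so no renaming is needed.
Pull the quantifiers to the front (each side's bound variable is not free in the other side):
  forall n. exists q. forall r. forall p. (~G(n,n) & H(q) & (H(r) | G(p,p)))
The quantifier forall q sits under an odd number of negations (counting the antecedent side of each →), so it flips to exists q.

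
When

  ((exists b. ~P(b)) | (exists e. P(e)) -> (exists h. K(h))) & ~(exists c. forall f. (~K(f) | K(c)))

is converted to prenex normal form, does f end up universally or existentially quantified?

First replace A → B with ¬A ∨ B.
  (~((exists b. ~P(b)) | (exists e. P(e))) | (exists h. K(h))) & ~(exists c. forall f. (~K(f) | K(c)))
Push ¬ through the quantifiers and connectives to reach negation normal form:
  ((forall b. P(b)) & (forall e. ~P(e)) | (exists h. K(h))) & (forall c. exists f. (K(f) & ~K(c)))
All bound variables are already distinct, so no renaming is needed.
Finally move all quantifiers to the prefix:
  forall b. forall e. exists h. forall c. exists f. ((P(b) & ~P(e) | K(h)) & K(f) & ~K(c))
The quantifier forall f sits under an odd number of negations (counting the antecedent side of each →), so it flips to exists f.

existential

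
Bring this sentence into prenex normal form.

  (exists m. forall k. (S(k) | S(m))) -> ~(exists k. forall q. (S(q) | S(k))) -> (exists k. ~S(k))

Eliminate → and ↔ using ¬ and ∨.
  ~(exists m. forall k. (S(k) | S(m))) | ~~(exists k. forall q. (S(q) | S(k))) | (exists k. ~S(k))
Drive negations inward (¬∀x A ≡ ∃x ¬A, ¬∃x A ≡ ∀x ¬A, De Morgan for ∧/∨):
  (forall m. exists k. (~S(k) & ~S(m))) | (exists k. forall q. (S(q) | S(k))) | (exists k. ~S(k))
Standardize variables apart so no two quantifiers bind the same name: k↦z1, k↦b.
  (forall m. exists k. (~S(k) & ~S(m))) | (exists z1. forall q. (S(q) | S(z1))) | (exists b. ~S(b))
Pull the quantifiers to the front (each side's bound variable is not free in the other side):
  forall m. exists k. exists z1. forall q. exists b. (~S(k) & ~S(m) | S(q) | S(z1) | ~S(b))

forall m. exists k. exists z1. forall q. exists b. (~S(k) & ~S(m) | S(q) | S(z1) | ~S(b))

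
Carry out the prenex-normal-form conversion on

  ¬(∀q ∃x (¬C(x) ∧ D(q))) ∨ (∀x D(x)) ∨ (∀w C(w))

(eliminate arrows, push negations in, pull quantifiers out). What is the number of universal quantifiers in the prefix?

3

Push ¬ through the quantifiers and connectives to reach negation normal form:
  (∃q ∀x (C(x) ∨ ¬D(q))) ∨ (∀x D(x)) ∨ (∀w C(w))
Rename bound variables to avoid capture: x↦p.
  (∃q ∀x (C(x) ∨ ¬D(q))) ∨ (∀p D(p)) ∨ (∀w C(w))
Pull the quantifiers to the front (each side's bound variable is not free in the other side):
  ∃q ∀x ∀p ∀w (C(x) ∨ ¬D(q) ∨ D(p) ∨ C(w))
The prefix is ∃q ∀x ∀p ∀w: 3 universal, 1 existential.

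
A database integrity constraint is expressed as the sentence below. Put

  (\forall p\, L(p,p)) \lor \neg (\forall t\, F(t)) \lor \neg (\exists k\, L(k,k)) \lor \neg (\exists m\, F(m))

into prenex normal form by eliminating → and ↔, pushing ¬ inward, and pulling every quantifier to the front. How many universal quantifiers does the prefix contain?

Push ¬ through the quantifiers and connectives to reach negation normal form:
  (\forall p\, L(p,p)) \lor (\exists t\, \neg F(t)) \lor (\forall k\, \neg L(k,k)) \lor (\forall m\, \neg F(m))
All bound variables are already distinct, so no renaming is needed.
Pull the quantifiers to the front (each side's bound variable is not free in the other side):
  \forall p\, \exists t\, \forall k\, \forall m\, (L(p,p) \lor \neg F(t) \lor \neg L(k,k) \lor \neg F(m))
The prefix is \forall p \exists t \forall k \forall m: 3 universal, 1 existential.

3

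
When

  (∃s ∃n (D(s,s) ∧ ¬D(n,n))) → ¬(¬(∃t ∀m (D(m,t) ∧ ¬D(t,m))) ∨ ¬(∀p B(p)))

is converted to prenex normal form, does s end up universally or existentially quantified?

universal

Rewrite implications/biconditionals: A → B as ¬A ∨ B.
  ¬(∃s ∃n (D(s,s) ∧ ¬D(n,n))) ∨ ¬(¬(∃t ∀m (D(m,t) ∧ ¬D(t,m))) ∨ ¬(∀p B(p)))
Push ¬ through the quantifiers and connectives to reach negation normal form:
  (∀s ∀n (¬D(s,s) ∨ D(n,n))) ∨ (∃t ∀m (D(m,t) ∧ ¬D(t,m))) ∧ (∀p B(p))
All bound variables are already distinct, so no renaming is needed.
Extract every quantifier outward, since the variables are now distinct and don't occur free across branches:
  ∀s ∀n ∃t ∀m ∀p (¬D(s,s) ∨ D(n,n) ∨ D(m,t) ∧ ¬D(t,m) ∧ B(p))
The quantifier ∃s sits under an odd number of negations (counting the antecedent side of each →), so it flips to ∀s.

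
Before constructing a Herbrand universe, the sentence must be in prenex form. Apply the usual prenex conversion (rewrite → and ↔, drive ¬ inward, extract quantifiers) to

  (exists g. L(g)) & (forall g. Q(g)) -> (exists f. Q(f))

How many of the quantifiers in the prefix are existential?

2

Eliminate → and ↔ using ¬ and ∨.
  ~((exists g. L(g)) & (forall g. Q(g))) | (exists f. Q(f))
Drive negations inward (¬∀x A ≡ ∃x ¬A, ¬∃x A ≡ ∀x ¬A, De Morgan for ∧/∨):
  (forall g. ~L(g)) | (exists g. ~Q(g)) | (exists f. Q(f))
Standardize variables apart so no two quantifiers bind the same name: g↦u1.
  (forall g. ~L(g)) | (exists u1. ~Q(u1)) | (exists f. Q(f))
Pull the quantifiers to the front (each side's bound variable is not free in the other side):
  forall g. exists u1. exists f. (~L(g) | ~Q(u1) | Q(f))
The prefix is forall g exists u1 exists f: 1 universal, 2 existential.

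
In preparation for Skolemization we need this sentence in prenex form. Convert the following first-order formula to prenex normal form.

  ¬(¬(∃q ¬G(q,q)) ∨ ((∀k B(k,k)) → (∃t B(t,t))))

∃q ∀k ∀t (¬G(q,q) ∧ B(k,k) ∧ ¬B(t,t))

Rewrite implications/biconditionals: A → B as ¬A ∨ B.
  ¬(¬(∃q ¬G(q,q)) ∨ ¬(∀k B(k,k)) ∨ (∃t B(t,t)))
Push ¬ through the quantifiers and connectives to reach negation normal form:
  (∃q ¬G(q,q)) ∧ (∀k B(k,k)) ∧ (∀t ¬B(t,t))
All bound variables are already distinct, so no renaming is needed.
Pull the quantifiers to the front (each side's bound variable is not free in the other side):
  ∃q ∀k ∀t (¬G(q,q) ∧ B(k,k) ∧ ¬B(t,t))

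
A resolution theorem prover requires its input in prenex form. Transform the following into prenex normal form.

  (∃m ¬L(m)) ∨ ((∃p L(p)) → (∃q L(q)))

Rewrite implications/biconditionals: A → B as ¬A ∨ B.
  (∃m ¬L(m)) ∨ ¬(∃p L(p)) ∨ (∃q L(q))
Push ¬ through the quantifiers and connectives to reach negation normal form:
  (∃m ¬L(m)) ∨ (∀p ¬L(p)) ∨ (∃q L(q))
Pull the quantifiers to the front (each side's bound variable is not free in the other side):
  ∃m ∀p ∃q (¬L(m) ∨ ¬L(p) ∨ L(q))

∃m ∀p ∃q (¬L(m) ∨ ¬L(p) ∨ L(q))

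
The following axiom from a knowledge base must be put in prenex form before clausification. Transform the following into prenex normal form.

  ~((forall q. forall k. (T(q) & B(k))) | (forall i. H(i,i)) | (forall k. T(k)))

Push ¬ through the quantifiers and connectives to reach negation normal form:
  (exists q. exists k. (~T(q) | ~B(k))) & (exists i. ~H(i,i)) & (exists k. ~T(k))
Rename bound variables to avoid capture: k↦t.
  (exists q. exists k. (~T(q) | ~B(k))) & (exists i. ~H(i,i)) & (exists t. ~T(t))
Pull the quantifiers to the front (each side's bound variable is not free in the other side):
  exists q. exists k. exists i. exists t. ((~T(q) | ~B(k)) & ~H(i,i) & ~T(t))

exists q. exists k. exists i. exists t. ((~T(q) | ~B(k)) & ~H(i,i) & ~T(t))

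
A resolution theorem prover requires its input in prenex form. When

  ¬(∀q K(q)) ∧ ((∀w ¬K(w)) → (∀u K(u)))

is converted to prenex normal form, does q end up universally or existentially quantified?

First replace A → B with ¬A ∨ B.
  ¬(∀q K(q)) ∧ (¬(∀w ¬K(w)) ∨ (∀u K(u)))
Push ¬ through the quantifiers and connectives to reach negation normal form:
  (∃q ¬K(q)) ∧ ((∃w K(w)) ∨ (∀u K(u)))
All bound variables are already distinct, so no renaming is needed.
Pull the quantifiers to the front (each side's bound variable is not free in the other side):
  ∃q ∃w ∀u (¬K(q) ∧ (K(w) ∨ K(u)))
The quantifier ∀q sits under an odd number of negations (counting the antecedent side of each →), so it flips to ∃q.

existential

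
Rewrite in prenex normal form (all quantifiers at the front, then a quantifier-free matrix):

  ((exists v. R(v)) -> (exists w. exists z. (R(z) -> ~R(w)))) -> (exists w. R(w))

exists v. forall w. forall z. exists b. (R(v) & R(z) & R(w) | R(b))

First replace A → B with ¬A ∨ B.
  ~(~(exists v. R(v)) | (exists w. exists z. (~R(z) | ~R(w)))) | (exists w. R(w))
Push ¬ through the quantifiers and connectives to reach negation normal form:
  (exists v. R(v)) & (forall w. forall z. (R(z) & R(w))) | (exists w. R(w))
Give each quantifier a distinct variable: w↦b.
  (exists v. R(v)) & (forall w. forall z. (R(z) & R(w))) | (exists b. R(b))
Pull the quantifiers to the front (each side's bound variable is not free in the other side):
  exists v. forall w. forall z. exists b. (R(v) & R(z) & R(w) | R(b))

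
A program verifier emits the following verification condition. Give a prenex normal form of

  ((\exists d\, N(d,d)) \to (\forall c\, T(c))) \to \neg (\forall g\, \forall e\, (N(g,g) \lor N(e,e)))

\exists d\, \exists c\, \exists g\, \exists e\, (N(d,d) \land \neg T(c) \lor \neg N(g,g) \land \neg N(e,e))

First replace A → B with ¬A ∨ B.
  \neg (\neg (\exists d\, N(d,d)) \lor (\forall c\, T(c))) \lor \neg (\forall g\, \forall e\, (N(g,g) \lor N(e,e)))
Push ¬ through the quantifiers and connectives to reach negation normal form:
  (\exists d\, N(d,d)) \land (\exists c\, \neg T(c)) \lor (\exists g\, \exists e\, (\neg N(g,g) \land \neg N(e,e)))
All bound variables are already distinct, so no renaming is needed.
Pull the quantifiers to the front (each side's bound variable is not free in the other side):
  \exists d\, \exists c\, \exists g\, \exists e\, (N(d,d) \land \neg T(c) \lor \neg N(g,g) \land \neg N(e,e))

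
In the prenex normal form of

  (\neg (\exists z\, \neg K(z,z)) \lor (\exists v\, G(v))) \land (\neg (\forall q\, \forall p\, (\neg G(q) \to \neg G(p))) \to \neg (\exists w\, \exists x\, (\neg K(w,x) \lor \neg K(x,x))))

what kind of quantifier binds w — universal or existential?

First replace A → B with ¬A ∨ B.
  (\neg (\exists z\, \neg K(z,z)) \lor (\exists v\, G(v))) \land (\neg \neg (\forall q\, \forall p\, (\neg \neg G(q) \lor \neg G(p))) \lor \neg (\exists w\, \exists x\, (\neg K(w,x) \lor \neg K(x,x))))
Move each ¬ inward, flipping quantifiers it crosses:
  ((\forall z\, K(z,z)) \lor (\exists v\, G(v))) \land ((\forall q\, \forall p\, (G(q) \lor \neg G(p))) \lor (\forall w\, \forall x\, (K(w,x) \land K(x,x))))
All bound variables are already distinct, so no renaming is needed.
Extract every quantifier outward, since the variables are now distinct and don't occur free across branches:
  \forall z\, \exists v\, \forall q\, \forall p\, \forall w\, \forall x\, ((K(z,z) \lor G(v)) \land (G(q) \lor \neg G(p) \lor K(w,x) \land K(x,x)))
The quantifier \exists w sits under an odd number of negations (counting the antecedent side of each →), so it flips to \forall w.

universal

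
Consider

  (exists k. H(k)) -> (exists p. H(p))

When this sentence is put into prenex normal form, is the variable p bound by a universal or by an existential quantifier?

Rewrite implications/biconditionals: A → B as ¬A ∨ B.
  ~(exists k. H(k)) | (exists p. H(p))
Move each ¬ inward, flipping quantifiers it crosses:
  (forall k. ~H(k)) | (exists p. H(p))
All bound variables are already distinct, so no renaming is needed.
Finally move all quantifiers to the prefix:
  forall k. exists p. (~H(k) | H(p))
The quantifier exists p sits under an even number of negations (counting the antecedent side of each →), so it remains existential.

existential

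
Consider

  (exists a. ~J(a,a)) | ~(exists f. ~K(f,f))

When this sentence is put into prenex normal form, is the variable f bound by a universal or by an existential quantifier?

Move each ¬ inward, flipping quantifiers it crosses:
  (exists a. ~J(a,a)) | (forall f. K(f,f))
All bound variables are already distinct, so no renaming is needed.
Extract every quantifier outward, since the variables are now distinct and don't occur free across branches:
  exists a. forall f. (~J(a,a) | K(f,f))
The quantifier exists f sits under an odd number of negations, so it flips to forall f.

universal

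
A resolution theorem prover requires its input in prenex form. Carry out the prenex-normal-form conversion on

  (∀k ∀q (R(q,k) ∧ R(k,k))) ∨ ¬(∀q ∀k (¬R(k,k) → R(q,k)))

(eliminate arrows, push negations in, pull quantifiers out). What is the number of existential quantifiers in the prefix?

Rewrite implications/biconditionals: A → B as ¬A ∨ B.
  (∀k ∀q (R(q,k) ∧ R(k,k))) ∨ ¬(∀q ∀k (¬¬R(k,k) ∨ R(q,k)))
Move each ¬ inward, flipping quantifiers it crosses:
  (∀k ∀q (R(q,k) ∧ R(k,k))) ∨ (∃q ∃k (¬R(k,k) ∧ ¬R(q,k)))
Standardize variables apart so no two quantifiers bind the same name: q↦z, k↦w.
  (∀k ∀q (R(q,k) ∧ R(k,k))) ∨ (∃z ∃w (¬R(w,w) ∧ ¬R(z,w)))
Finally move all quantifiers to the prefix:
  ∀k ∀q ∃z ∃w (R(q,k) ∧ R(k,k) ∨ ¬R(w,w) ∧ ¬R(z,w))
The prefix is ∀k ∀q ∃z ∃w: 2 universal, 2 existential.

2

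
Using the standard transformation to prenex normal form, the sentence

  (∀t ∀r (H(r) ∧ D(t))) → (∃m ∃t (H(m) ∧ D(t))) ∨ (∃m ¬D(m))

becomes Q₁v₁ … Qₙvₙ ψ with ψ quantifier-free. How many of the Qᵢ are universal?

Eliminate → and ↔ using ¬ and ∨.
  ¬(∀t ∀r (H(r) ∧ D(t))) ∨ (∃m ∃t (H(m) ∧ D(t))) ∨ (∃m ¬D(m))
Move each ¬ inward, flipping quantifiers it crosses:
  (∃t ∃r (¬H(r) ∨ ¬D(t))) ∨ (∃m ∃t (H(m) ∧ D(t))) ∨ (∃m ¬D(m))
Standardize variables apart so no two quantifiers bind the same name: t↦x, m↦v.
  (∃t ∃r (¬H(r) ∨ ¬D(t))) ∨ (∃m ∃x (H(m) ∧ D(x))) ∨ (∃v ¬D(v))
Extract every quantifier outward, since the variables are now distinct and don't occur free across branches:
  ∃t ∃r ∃m ∃x ∃v (¬H(r) ∨ ¬D(t) ∨ H(m) ∧ D(x) ∨ ¬D(v))
The prefix is ∃t ∃r ∃m ∃x ∃v: 0 universal, 5 existential.

0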